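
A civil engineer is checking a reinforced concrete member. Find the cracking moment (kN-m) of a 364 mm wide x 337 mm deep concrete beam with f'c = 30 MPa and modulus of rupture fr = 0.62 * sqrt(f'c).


fr = 0.62 * sqrt(30) = 0.62 * 5.4772 = 3.3959 MPa
I = 364 * 337^3 / 12 = 1160940174.33 mm^4
y_t = 168.5 mm
M_cr = fr * I / y_t = 3.3959 * 1160940174.33 / 168.5 N-mm
= 23.3971 kN-m

23.3971 kN-m


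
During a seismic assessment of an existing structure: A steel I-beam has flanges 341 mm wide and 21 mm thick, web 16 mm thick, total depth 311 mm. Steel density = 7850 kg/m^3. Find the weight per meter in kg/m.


A_flanges = 2 * 341 * 21 = 14322 mm^2
A_web = (311 - 2 * 21) * 16 = 4304 mm^2
A_total = 14322 + 4304 = 18626 mm^2 = 0.018626 m^2
Weight = rho * A = 7850 * 0.018626 = 146.2141 kg/m

146.2141 kg/m


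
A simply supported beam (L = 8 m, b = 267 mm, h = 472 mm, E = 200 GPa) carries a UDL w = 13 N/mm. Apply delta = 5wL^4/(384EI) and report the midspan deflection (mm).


I = 267 * 472^3 / 12 = 2339677568.0 mm^4
L = 8000.0 mm, w = 13 N/mm, E = 200000.0 MPa
delta = 5 * w * L^4 / (384 * E * I)
= 5 * 13 * 8000.0^4 / (384 * 200000.0 * 2339677568.0)
= 1.4817 mm

1.4817 mm


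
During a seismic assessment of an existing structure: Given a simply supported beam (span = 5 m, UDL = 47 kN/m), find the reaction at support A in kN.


Total load = w * L = 47 * 5 = 235 kN
By symmetry, each reaction R = total / 2 = 235 / 2 = 117.5 kN

117.5 kN


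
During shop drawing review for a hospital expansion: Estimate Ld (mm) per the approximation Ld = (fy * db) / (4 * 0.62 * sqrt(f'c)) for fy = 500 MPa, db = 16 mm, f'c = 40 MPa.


Ld = (fy * db) / (4 * 0.62 * sqrt(f'c))
= (500 * 16) / (4 * 0.62 * sqrt(40))
= 8000 / 15.6849
= 510.04 mm

510.04 mm


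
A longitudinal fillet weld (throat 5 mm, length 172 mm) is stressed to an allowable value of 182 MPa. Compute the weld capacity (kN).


Strength = throat * length * allowable stress
= 5 * 172 * 182 N
= 156520 N
= 156.52 kN

156.52 kN


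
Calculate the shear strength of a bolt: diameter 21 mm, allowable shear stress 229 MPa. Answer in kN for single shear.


A = pi * d^2 / 4 = pi * 21^2 / 4 = 346.3606 mm^2
V = f_v * A / 1000 = 229 * 346.3606 / 1000
= 79.3166 kN

79.3166 kN


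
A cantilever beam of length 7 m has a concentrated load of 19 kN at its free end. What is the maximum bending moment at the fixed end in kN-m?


For a cantilever with a point load at the free end:
M_max = P * L = 19 * 7 = 133 kN-m

133 kN-m


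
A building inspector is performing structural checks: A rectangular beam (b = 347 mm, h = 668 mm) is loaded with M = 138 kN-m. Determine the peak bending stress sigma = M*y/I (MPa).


I = b * h^3 / 12 = 347 * 668^3 / 12 = 8619411525.33 mm^4
y = h / 2 = 668 / 2 = 334.0 mm
M = 138 kN-m = 138000000.0 N-mm
sigma = M * y / I = 138000000.0 * 334.0 / 8619411525.33
= 5.35 MPa

5.35 MPa


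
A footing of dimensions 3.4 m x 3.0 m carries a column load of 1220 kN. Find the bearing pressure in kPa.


A = 3.4 * 3.0 = 10.2 m^2
q = P / A = 1220 / 10.2
= 119.6078 kPa

119.6078 kPa


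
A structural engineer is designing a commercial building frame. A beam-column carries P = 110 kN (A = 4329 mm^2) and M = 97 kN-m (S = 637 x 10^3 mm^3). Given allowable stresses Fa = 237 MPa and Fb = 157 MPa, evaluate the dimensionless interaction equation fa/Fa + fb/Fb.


f_a = P / A = 110000.0 / 4329 = 25.41 MPa
f_b = M / S = 97000000.0 / 637000.0 = 152.2763 MPa
Ratio = f_a / Fa + f_b / Fb
= 25.41 / 237 + 152.2763 / 157
= 1.0771 (dimensionless)

1.0771 (dimensionless)


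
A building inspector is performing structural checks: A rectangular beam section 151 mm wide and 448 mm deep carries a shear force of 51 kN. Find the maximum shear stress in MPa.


A = b * h = 151 * 448 = 67648 mm^2
V = 51 kN = 51000.0 N
tau_max = 1.5 * V / A = 1.5 * 51000.0 / 67648
= 1.1309 MPa

1.1309 MPa


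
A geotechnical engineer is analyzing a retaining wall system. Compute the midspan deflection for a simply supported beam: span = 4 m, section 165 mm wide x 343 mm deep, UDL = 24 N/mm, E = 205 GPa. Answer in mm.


I = 165 * 343^3 / 12 = 554862096.25 mm^4
L = 4000.0 mm, w = 24 N/mm, E = 205000.0 MPa
delta = 5 * w * L^4 / (384 * E * I)
= 5 * 24 * 4000.0^4 / (384 * 205000.0 * 554862096.25)
= 0.7033 mm

0.7033 mm


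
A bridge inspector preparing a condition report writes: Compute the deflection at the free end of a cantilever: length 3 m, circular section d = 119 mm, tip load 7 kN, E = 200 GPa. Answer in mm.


I = pi * d^4 / 64 = pi * 119^4 / 64 = 9843685.83 mm^4
L = 3000.0 mm, P = 7000.0 N, E = 200000.0 MPa
delta = P * L^3 / (3 * E * I)
= 7000.0 * 3000.0^3 / (3 * 200000.0 * 9843685.83)
= 32.0002 mm

32.0002 mm


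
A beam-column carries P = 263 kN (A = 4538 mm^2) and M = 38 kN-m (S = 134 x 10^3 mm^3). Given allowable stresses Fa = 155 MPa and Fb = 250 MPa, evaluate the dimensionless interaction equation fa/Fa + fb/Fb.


f_a = P / A = 263000.0 / 4538 = 57.955 MPa
f_b = M / S = 38000000.0 / 134000.0 = 283.5821 MPa
Ratio = f_a / Fa + f_b / Fb
= 57.955 / 155 + 283.5821 / 250
= 1.5082 (dimensionless)

1.5082 (dimensionless)


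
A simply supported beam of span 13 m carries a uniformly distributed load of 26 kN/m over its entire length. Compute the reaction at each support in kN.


Total load = w * L = 26 * 13 = 338 kN
By symmetry, each reaction R = total / 2 = 338 / 2 = 169.0 kN

169.0 kN


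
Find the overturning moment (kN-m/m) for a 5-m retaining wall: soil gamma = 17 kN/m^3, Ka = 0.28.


Pa = 0.5 * Ka * gamma * H^2
= 0.5 * 0.28 * 17 * 5^2
= 59.5 kN/m
Arm = H / 3 = 5 / 3 = 1.6667 m
Mo = Pa * arm = Pa * H / 3 = 59.5 * 5 / 3 = 99.1667 kN-m/m

99.1667 kN-m/m


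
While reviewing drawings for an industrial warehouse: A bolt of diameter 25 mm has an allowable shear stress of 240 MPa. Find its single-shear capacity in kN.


A = pi * d^2 / 4 = pi * 25^2 / 4 = 490.8739 mm^2
V = f_v * A / 1000 = 240 * 490.8739 / 1000
= 117.8097 kN

117.8097 kN


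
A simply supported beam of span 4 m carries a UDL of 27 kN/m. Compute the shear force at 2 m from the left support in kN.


R_A = w * L / 2 = 27 * 4 / 2 = 54.0 kN
V(x) = R_A - w * x = 54.0 - 27 * 2
= 0.0 kN

0.0 kN


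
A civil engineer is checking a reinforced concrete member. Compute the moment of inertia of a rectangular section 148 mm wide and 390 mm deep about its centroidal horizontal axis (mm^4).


I = b * h^3 / 12
= 148 * 390^3 / 12
= 148 * 59319000 / 12
= 731601000.0 mm^4

731601000.0 mm^4


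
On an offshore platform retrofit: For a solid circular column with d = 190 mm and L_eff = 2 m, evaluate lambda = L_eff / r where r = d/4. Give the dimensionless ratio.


Radius of gyration r = d / 4 = 190 / 4 = 47.5 mm
L_eff = 2000.0 mm
Slenderness ratio = L / r = 2000.0 / 47.5 = 42.11 (dimensionless)

42.11 (dimensionless)


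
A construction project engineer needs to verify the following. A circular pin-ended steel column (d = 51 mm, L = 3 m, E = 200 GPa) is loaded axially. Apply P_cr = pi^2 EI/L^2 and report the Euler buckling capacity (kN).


I = pi * d^4 / 64 = 332086.03 mm^4
L = 3000.0 mm
P_cr = pi^2 * E * I / L^2
= 9.8696 * 200000.0 * 332086.03 / 3000.0^2
= 72834.62 N = 72.8346 kN

72.8346 kN


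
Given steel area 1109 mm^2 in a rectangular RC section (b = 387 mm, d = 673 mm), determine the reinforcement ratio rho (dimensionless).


rho = As / (b * d)
= 1109 / (387 * 673)
= 1109 / 260451
= 0.004258 (dimensionless)

0.004258 (dimensionless)


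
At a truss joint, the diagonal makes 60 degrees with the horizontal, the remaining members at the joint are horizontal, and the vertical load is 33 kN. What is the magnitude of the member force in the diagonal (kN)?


At the joint, only the diagonal has a vertical component, so vertical equilibrium gives:
F * sin(60) = 33
F = 33 / sin(60)
= 33 / 0.866025
= 38.11 kN

38.11 kN


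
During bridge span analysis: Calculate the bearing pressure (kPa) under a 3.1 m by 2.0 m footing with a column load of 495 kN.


A = 3.1 * 2.0 = 6.2 m^2
q = P / A = 495 / 6.2
= 79.8387 kPa

79.8387 kPa


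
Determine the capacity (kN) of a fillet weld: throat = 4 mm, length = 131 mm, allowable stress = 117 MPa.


Strength = throat * length * allowable stress
= 4 * 131 * 117 N
= 61308 N
= 61.31 kN

61.31 kN


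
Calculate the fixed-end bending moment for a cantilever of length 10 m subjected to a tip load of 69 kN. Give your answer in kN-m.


For a cantilever with a point load at the free end:
M_max = P * L = 69 * 10 = 690 kN-m

690 kN-m


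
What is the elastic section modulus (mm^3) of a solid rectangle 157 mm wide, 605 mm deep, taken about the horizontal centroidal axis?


S = b * h^2 / 6
= 157 * 605^2 / 6
= 157 * 366025 / 6
= 9577654.17 mm^3

9577654.17 mm^3


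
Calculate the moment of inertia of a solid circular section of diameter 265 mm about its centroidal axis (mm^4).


r = d / 2 = 265 / 2 = 132.5 mm
I = pi * r^4 / 4 = pi * 132.5^4 / 4
= 242076925.22 mm^4

242076925.22 mm^4


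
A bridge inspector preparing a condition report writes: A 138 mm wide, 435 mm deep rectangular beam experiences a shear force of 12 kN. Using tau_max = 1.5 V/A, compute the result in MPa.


A = b * h = 138 * 435 = 60030 mm^2
V = 12 kN = 12000.0 N
tau_max = 1.5 * V / A = 1.5 * 12000.0 / 60030
= 0.2999 MPa

0.2999 MPa


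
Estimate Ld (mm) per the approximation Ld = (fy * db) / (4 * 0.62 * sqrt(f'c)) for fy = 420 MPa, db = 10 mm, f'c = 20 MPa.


Ld = (fy * db) / (4 * 0.62 * sqrt(f'c))
= (420 * 10) / (4 * 0.62 * sqrt(20))
= 4200 / 11.0909
= 378.69 mm

378.69 mm


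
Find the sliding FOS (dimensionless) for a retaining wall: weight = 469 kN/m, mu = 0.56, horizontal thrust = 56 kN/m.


Resisting force = mu * W = 0.56 * 469 = 262.64 kN/m
FOS = Resisting / Driving = 262.64 / 56
= 4.69 (dimensionless)

4.69 (dimensionless)


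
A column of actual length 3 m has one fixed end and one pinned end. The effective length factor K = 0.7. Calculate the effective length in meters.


L_eff = K * L
= 0.7 * 3
= 2.1 m

2.1 m


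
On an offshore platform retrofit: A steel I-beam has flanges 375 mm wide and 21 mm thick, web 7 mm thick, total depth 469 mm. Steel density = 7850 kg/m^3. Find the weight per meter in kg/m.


A_flanges = 2 * 375 * 21 = 15750 mm^2
A_web = (469 - 2 * 21) * 7 = 2989 mm^2
A_total = 15750 + 2989 = 18739 mm^2 = 0.018739 m^2
Weight = rho * A = 7850 * 0.018739 = 147.1011 kg/m

147.1011 kg/m


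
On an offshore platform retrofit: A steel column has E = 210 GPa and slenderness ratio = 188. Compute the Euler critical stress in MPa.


sigma_cr = pi^2 * E / lambda^2
= 9.8696 * 210000.0 / 188^2
= 9.8696 * 210000.0 / 35344
= 58.6413 MPa

58.6413 MPa


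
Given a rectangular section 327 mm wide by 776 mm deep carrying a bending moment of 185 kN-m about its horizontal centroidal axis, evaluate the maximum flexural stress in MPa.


I = b * h^3 / 12 = 327 * 776^3 / 12 = 12733613696.0 mm^4
y = h / 2 = 776 / 2 = 388.0 mm
M = 185 kN-m = 185000000.0 N-mm
sigma = M * y / I = 185000000.0 * 388.0 / 12733613696.0
= 5.64 MPa

5.64 MPa


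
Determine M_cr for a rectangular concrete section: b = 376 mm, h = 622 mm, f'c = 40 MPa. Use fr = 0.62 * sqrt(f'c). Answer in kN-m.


fr = 0.62 * sqrt(40) = 0.62 * 6.3246 = 3.9212 MPa
I = 376 * 622^3 / 12 = 7540111237.33 mm^4
y_t = 311.0 mm
M_cr = fr * I / y_t = 3.9212 * 7540111237.33 / 311.0 N-mm
= 95.069 kN-m

95.069 kN-m


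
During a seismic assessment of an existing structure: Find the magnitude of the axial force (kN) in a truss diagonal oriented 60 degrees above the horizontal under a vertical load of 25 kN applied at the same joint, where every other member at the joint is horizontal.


At the joint, only the diagonal has a vertical component, so vertical equilibrium gives:
F * sin(60) = 25
F = 25 / sin(60)
= 25 / 0.866025
= 28.87 kN

28.87 kN


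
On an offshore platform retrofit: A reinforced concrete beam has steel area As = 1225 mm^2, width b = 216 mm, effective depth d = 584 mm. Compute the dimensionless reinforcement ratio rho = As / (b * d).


rho = As / (b * d)
= 1225 / (216 * 584)
= 1225 / 126144
= 0.009711 (dimensionless)

0.009711 (dimensionless)


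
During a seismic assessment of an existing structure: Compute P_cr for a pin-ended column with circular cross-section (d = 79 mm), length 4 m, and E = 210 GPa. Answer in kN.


I = pi * d^4 / 64 = 1911957.63 mm^4
L = 4000.0 mm
P_cr = pi^2 * E * I / L^2
= 9.8696 * 210000.0 * 1911957.63 / 4000.0^2
= 247672.23 N = 247.6722 kN

247.6722 kN


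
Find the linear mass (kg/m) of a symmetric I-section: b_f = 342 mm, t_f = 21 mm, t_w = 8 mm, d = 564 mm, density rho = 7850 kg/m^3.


A_flanges = 2 * 342 * 21 = 14364 mm^2
A_web = (564 - 2 * 21) * 8 = 4176 mm^2
A_total = 14364 + 4176 = 18540 mm^2 = 0.018540 m^2
Weight = rho * A = 7850 * 0.018540 = 145.539 kg/m

145.539 kg/m


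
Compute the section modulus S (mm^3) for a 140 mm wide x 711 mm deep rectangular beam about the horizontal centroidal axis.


S = b * h^2 / 6
= 140 * 711^2 / 6
= 140 * 505521 / 6
= 11795490.0 mm^3

11795490.0 mm^3


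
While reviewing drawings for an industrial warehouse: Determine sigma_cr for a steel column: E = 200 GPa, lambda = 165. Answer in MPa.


sigma_cr = pi^2 * E / lambda^2
= 9.8696 * 200000.0 / 165^2
= 9.8696 * 200000.0 / 27225
= 72.504 MPa

72.504 MPa


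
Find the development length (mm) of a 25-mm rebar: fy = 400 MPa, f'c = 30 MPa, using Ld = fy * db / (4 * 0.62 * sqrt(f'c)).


Ld = (fy * db) / (4 * 0.62 * sqrt(f'c))
= (400 * 25) / (4 * 0.62 * sqrt(30))
= 10000 / 13.5835
= 736.19 mm

736.19 mm


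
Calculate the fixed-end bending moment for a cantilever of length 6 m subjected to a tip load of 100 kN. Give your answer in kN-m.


For a cantilever with a point load at the free end:
M_max = P * L = 100 * 6 = 600 kN-m

600 kN-m


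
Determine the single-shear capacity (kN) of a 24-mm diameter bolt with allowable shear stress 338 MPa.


A = pi * d^2 / 4 = pi * 24^2 / 4 = 452.3893 mm^2
V = f_v * A / 1000 = 338 * 452.3893 / 1000
= 152.9076 kN

152.9076 kN


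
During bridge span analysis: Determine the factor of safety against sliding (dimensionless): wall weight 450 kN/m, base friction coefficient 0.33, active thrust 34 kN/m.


Resisting force = mu * W = 0.33 * 450 = 148.5 kN/m
FOS = Resisting / Driving = 148.5 / 34
= 4.3676 (dimensionless)

4.3676 (dimensionless)


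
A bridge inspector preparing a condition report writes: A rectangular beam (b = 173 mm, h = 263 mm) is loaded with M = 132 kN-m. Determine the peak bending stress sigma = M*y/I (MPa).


I = b * h^3 / 12 = 173 * 263^3 / 12 = 262260027.58 mm^4
y = h / 2 = 263 / 2 = 131.5 mm
M = 132 kN-m = 132000000.0 N-mm
sigma = M * y / I = 132000000.0 * 131.5 / 262260027.58
= 66.19 MPa

66.19 MPa


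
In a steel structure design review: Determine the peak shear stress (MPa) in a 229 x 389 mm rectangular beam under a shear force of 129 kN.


A = b * h = 229 * 389 = 89081 mm^2
V = 129 kN = 129000.0 N
tau_max = 1.5 * V / A = 1.5 * 129000.0 / 89081
= 2.1722 MPa

2.1722 MPa


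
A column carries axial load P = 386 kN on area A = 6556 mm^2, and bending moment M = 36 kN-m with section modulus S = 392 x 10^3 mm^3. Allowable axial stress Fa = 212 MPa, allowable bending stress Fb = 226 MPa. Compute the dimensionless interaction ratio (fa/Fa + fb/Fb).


f_a = P / A = 386000.0 / 6556 = 58.8774 MPa
f_b = M / S = 36000000.0 / 392000.0 = 91.8367 MPa
Ratio = f_a / Fa + f_b / Fb
= 58.8774 / 212 + 91.8367 / 226
= 0.6841 (dimensionless)

0.6841 (dimensionless)


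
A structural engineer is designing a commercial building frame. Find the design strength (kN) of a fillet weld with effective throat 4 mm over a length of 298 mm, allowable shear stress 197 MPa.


Strength = throat * length * allowable stress
= 4 * 298 * 197 N
= 234824 N
= 234.82 kN

234.82 kN


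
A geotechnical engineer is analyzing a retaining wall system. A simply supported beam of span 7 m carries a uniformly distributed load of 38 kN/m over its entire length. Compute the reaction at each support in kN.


Total load = w * L = 38 * 7 = 266 kN
By symmetry, each reaction R = total / 2 = 266 / 2 = 133.0 kN

133.0 kN


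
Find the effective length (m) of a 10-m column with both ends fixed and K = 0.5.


L_eff = K * L
= 0.5 * 10
= 5.0 m

5.0 m


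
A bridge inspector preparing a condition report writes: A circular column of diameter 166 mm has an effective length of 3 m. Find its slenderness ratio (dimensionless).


Radius of gyration r = d / 4 = 166 / 4 = 41.5 mm
L_eff = 3000.0 mm
Slenderness ratio = L / r = 3000.0 / 41.5 = 72.29 (dimensionless)

72.29 (dimensionless)


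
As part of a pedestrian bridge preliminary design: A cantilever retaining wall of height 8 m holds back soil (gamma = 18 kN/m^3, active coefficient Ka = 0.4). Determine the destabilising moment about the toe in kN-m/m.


Pa = 0.5 * Ka * gamma * H^2
= 0.5 * 0.4 * 18 * 8^2
= 230.4 kN/m
Arm = H / 3 = 8 / 3 = 2.6667 m
Mo = Pa * arm = Pa * H / 3 = 230.4 * 8 / 3 = 614.4 kN-m/m

614.4 kN-m/m


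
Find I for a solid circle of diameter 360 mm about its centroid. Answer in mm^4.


r = d / 2 = 360 / 2 = 180.0 mm
I = pi * r^4 / 4 = pi * 180.0^4 / 4
= 824479576.01 mm^4

824479576.01 mm^4


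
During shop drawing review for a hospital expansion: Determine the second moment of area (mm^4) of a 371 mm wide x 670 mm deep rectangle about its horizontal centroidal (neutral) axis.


I = b * h^3 / 12
= 371 * 670^3 / 12
= 371 * 300763000 / 12
= 9298589416.67 mm^4

9298589416.67 mm^4


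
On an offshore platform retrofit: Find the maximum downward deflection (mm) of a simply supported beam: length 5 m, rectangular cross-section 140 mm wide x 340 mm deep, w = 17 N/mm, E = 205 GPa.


I = 140 * 340^3 / 12 = 458546666.67 mm^4
L = 5000.0 mm, w = 17 N/mm, E = 205000.0 MPa
delta = 5 * w * L^4 / (384 * E * I)
= 5 * 17 * 5000.0^4 / (384 * 205000.0 * 458546666.67)
= 1.4717 mm

1.4717 mm


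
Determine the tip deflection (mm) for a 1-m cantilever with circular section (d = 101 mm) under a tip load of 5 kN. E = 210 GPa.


I = pi * d^4 / 64 = pi * 101^4 / 64 = 5108052.99 mm^4
L = 1000.0 mm, P = 5000.0 N, E = 210000.0 MPa
delta = P * L^3 / (3 * E * I)
= 5000.0 * 1000.0^3 / (3 * 210000.0 * 5108052.99)
= 1.5537 mm

1.5537 mm


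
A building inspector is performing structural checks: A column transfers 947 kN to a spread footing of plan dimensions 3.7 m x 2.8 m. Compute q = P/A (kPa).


A = 3.7 * 2.8 = 10.36 m^2
q = P / A = 947 / 10.36
= 91.4093 kPa

91.4093 kPa


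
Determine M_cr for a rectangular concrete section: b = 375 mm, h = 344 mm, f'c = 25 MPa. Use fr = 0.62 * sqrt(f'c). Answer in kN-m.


fr = 0.62 * sqrt(25) = 0.62 * 5.0 = 3.1 MPa
I = 375 * 344^3 / 12 = 1272112000.0 mm^4
y_t = 172.0 mm
M_cr = fr * I / y_t = 3.1 * 1272112000.0 / 172.0 N-mm
= 22.9276 kN-m

22.9276 kN-m


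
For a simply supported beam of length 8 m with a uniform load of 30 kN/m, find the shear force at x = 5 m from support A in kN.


R_A = w * L / 2 = 30 * 8 / 2 = 120.0 kN
V(x) = R_A - w * x = 120.0 - 30 * 5
= -30.0 kN

-30.0 kN


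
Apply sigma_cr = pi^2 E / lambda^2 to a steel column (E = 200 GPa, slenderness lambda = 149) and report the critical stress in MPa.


sigma_cr = pi^2 * E / lambda^2
= 9.8696 * 200000.0 / 149^2
= 9.8696 * 200000.0 / 22201
= 88.9113 MPa

88.9113 MPa


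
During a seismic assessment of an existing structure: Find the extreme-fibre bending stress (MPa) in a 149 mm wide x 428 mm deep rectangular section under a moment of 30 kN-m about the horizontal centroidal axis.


I = b * h^3 / 12 = 149 * 428^3 / 12 = 973500837.33 mm^4
y = h / 2 = 428 / 2 = 214.0 mm
M = 30 kN-m = 30000000.0 N-mm
sigma = M * y / I = 30000000.0 * 214.0 / 973500837.33
= 6.59 MPa

6.59 MPa


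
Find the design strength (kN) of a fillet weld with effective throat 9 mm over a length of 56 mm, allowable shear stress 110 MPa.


Strength = throat * length * allowable stress
= 9 * 56 * 110 N
= 55440 N
= 55.44 kN

55.44 kN


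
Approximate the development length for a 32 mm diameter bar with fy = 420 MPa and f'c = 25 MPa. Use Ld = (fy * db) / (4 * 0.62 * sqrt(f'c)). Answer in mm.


Ld = (fy * db) / (4 * 0.62 * sqrt(f'c))
= (420 * 32) / (4 * 0.62 * sqrt(25))
= 13440 / 12.4
= 1083.87 mm

1083.87 mm


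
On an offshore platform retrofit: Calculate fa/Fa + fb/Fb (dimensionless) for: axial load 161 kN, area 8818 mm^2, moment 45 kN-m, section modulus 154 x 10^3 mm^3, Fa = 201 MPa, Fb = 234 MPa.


f_a = P / A = 161000.0 / 8818 = 18.2581 MPa
f_b = M / S = 45000000.0 / 154000.0 = 292.2078 MPa
Ratio = f_a / Fa + f_b / Fb
= 18.2581 / 201 + 292.2078 / 234
= 1.3396 (dimensionless)

1.3396 (dimensionless)


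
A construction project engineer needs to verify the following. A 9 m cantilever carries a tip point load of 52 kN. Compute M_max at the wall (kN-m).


For a cantilever with a point load at the free end:
M_max = P * L = 52 * 9 = 468 kN-m

468 kN-m


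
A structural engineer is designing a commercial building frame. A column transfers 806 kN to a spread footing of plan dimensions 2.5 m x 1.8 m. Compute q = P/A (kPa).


A = 2.5 * 1.8 = 4.5 m^2
q = P / A = 806 / 4.5
= 179.1111 kPa

179.1111 kPa


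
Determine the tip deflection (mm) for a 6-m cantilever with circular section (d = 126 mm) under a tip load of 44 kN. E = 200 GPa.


I = pi * d^4 / 64 = pi * 126^4 / 64 = 12372346.64 mm^4
L = 6000.0 mm, P = 44000.0 N, E = 200000.0 MPa
delta = P * L^3 / (3 * E * I)
= 44000.0 * 6000.0^3 / (3 * 200000.0 * 12372346.64)
= 1280.2745 mm

1280.2745 mm


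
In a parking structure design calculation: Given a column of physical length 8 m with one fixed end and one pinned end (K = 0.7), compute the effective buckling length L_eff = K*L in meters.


L_eff = K * L
= 0.7 * 8
= 5.6 m

5.6 m


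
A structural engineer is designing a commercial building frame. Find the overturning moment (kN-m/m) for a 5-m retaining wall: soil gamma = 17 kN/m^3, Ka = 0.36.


Pa = 0.5 * Ka * gamma * H^2
= 0.5 * 0.36 * 17 * 5^2
= 76.5 kN/m
Arm = H / 3 = 5 / 3 = 1.6667 m
Mo = Pa * arm = Pa * H / 3 = 76.5 * 5 / 3 = 127.5 kN-m/m

127.5 kN-m/m


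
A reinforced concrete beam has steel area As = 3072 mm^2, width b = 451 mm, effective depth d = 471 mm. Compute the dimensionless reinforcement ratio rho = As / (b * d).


rho = As / (b * d)
= 3072 / (451 * 471)
= 3072 / 212421
= 0.014462 (dimensionless)

0.014462 (dimensionless)


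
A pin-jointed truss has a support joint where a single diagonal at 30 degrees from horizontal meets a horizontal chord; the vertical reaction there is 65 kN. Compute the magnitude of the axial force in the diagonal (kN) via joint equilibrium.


At the joint, only the diagonal has a vertical component, so vertical equilibrium gives:
F * sin(30) = 65
F = 65 / sin(30)
= 65 / 0.5
= 130.0 kN

130.0 kN


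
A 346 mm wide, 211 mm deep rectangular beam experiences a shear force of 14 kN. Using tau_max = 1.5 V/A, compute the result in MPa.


A = b * h = 346 * 211 = 73006 mm^2
V = 14 kN = 14000.0 N
tau_max = 1.5 * V / A = 1.5 * 14000.0 / 73006
= 0.2876 MPa

0.2876 MPa


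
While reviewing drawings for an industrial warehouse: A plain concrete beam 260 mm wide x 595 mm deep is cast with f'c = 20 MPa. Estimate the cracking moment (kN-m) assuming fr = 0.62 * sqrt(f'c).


fr = 0.62 * sqrt(20) = 0.62 * 4.4721 = 2.7727 MPa
I = 260 * 595^3 / 12 = 4563972291.67 mm^4
y_t = 297.5 mm
M_cr = fr * I / y_t = 2.7727 * 4563972291.67 / 297.5 N-mm
= 42.5366 kN-m

42.5366 kN-m


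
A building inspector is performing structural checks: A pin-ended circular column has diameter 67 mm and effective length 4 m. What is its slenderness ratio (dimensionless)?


Radius of gyration r = d / 4 = 67 / 4 = 16.75 mm
L_eff = 4000.0 mm
Slenderness ratio = L / r = 4000.0 / 16.75 = 238.81 (dimensionless)

238.81 (dimensionless)


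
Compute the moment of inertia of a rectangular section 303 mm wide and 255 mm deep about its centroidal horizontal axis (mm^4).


I = b * h^3 / 12
= 303 * 255^3 / 12
= 303 * 16581375 / 12
= 418679718.75 mm^4

418679718.75 mm^4


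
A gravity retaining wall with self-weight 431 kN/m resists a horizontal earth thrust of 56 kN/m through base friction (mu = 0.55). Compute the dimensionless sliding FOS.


Resisting force = mu * W = 0.55 * 431 = 237.05 kN/m
FOS = Resisting / Driving = 237.05 / 56
= 4.233 (dimensionless)

4.233 (dimensionless)


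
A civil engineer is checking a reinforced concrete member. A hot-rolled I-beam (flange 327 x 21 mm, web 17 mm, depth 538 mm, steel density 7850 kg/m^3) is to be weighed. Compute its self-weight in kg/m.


A_flanges = 2 * 327 * 21 = 13734 mm^2
A_web = (538 - 2 * 21) * 17 = 8432 mm^2
A_total = 13734 + 8432 = 22166 mm^2 = 0.022166 m^2
Weight = rho * A = 7850 * 0.022166 = 174.0031 kg/m

174.0031 kg/m


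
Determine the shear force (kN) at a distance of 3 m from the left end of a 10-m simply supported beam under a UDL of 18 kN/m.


R_A = w * L / 2 = 18 * 10 / 2 = 90.0 kN
V(x) = R_A - w * x = 90.0 - 18 * 3
= 36.0 kN

36.0 kN


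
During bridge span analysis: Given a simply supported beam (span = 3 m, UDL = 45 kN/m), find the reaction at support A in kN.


Total load = w * L = 45 * 3 = 135 kN
By symmetry, each reaction R = total / 2 = 135 / 2 = 67.5 kN

67.5 kN


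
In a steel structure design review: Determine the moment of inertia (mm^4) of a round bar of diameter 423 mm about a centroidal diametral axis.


r = d / 2 = 423 / 2 = 211.5 mm
I = pi * r^4 / 4 = pi * 211.5^4 / 4
= 1571561453.88 mm^4

1571561453.88 mm^4


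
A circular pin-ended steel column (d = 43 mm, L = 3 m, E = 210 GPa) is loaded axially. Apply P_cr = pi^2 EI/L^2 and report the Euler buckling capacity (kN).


I = pi * d^4 / 64 = 167820.0 mm^4
L = 3000.0 mm
P_cr = pi^2 * E * I / L^2
= 9.8696 * 210000.0 * 167820.0 / 3000.0^2
= 38647.4 N = 38.6474 kN

38.6474 kN


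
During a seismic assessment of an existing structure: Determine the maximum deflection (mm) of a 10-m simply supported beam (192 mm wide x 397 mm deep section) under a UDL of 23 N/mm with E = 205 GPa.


I = 192 * 397^3 / 12 = 1001132368.0 mm^4
L = 10000.0 mm, w = 23 N/mm, E = 205000.0 MPa
delta = 5 * w * L^4 / (384 * E * I)
= 5 * 23 * 10000.0^4 / (384 * 205000.0 * 1001132368.0)
= 14.5922 mm

14.5922 mm


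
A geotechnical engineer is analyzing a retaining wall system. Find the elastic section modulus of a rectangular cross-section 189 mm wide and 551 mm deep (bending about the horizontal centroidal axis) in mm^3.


S = b * h^2 / 6
= 189 * 551^2 / 6
= 189 * 303601 / 6
= 9563431.5 mm^3

9563431.5 mm^3


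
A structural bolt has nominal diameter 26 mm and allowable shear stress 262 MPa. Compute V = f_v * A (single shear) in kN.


A = pi * d^2 / 4 = pi * 26^2 / 4 = 530.9292 mm^2
V = f_v * A / 1000 = 262 * 530.9292 / 1000
= 139.1034 kN

139.1034 kN


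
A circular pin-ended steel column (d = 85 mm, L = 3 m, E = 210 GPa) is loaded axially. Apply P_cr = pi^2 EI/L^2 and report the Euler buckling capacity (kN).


I = pi * d^4 / 64 = 2562392.19 mm^4
L = 3000.0 mm
P_cr = pi^2 * E * I / L^2
= 9.8696 * 210000.0 * 2562392.19 / 3000.0^2
= 590095.27 N = 590.0953 kN

590.0953 kN


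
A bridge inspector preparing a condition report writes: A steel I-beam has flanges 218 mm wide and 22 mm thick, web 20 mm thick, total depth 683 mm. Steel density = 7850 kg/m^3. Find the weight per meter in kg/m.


A_flanges = 2 * 218 * 22 = 9592 mm^2
A_web = (683 - 2 * 22) * 20 = 12780 mm^2
A_total = 9592 + 12780 = 22372 mm^2 = 0.022372 m^2
Weight = rho * A = 7850 * 0.022372 = 175.6202 kg/m

175.6202 kg/m


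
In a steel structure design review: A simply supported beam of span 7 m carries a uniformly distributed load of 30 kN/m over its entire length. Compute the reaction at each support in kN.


Total load = w * L = 30 * 7 = 210 kN
By symmetry, each reaction R = total / 2 = 210 / 2 = 105.0 kN

105.0 kN


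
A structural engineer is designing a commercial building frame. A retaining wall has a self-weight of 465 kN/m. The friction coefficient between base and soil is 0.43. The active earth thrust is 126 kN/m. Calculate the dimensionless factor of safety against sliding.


Resisting force = mu * W = 0.43 * 465 = 199.95 kN/m
FOS = Resisting / Driving = 199.95 / 126
= 1.5869 (dimensionless)

1.5869 (dimensionless)


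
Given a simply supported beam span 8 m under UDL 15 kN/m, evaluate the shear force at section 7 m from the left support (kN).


R_A = w * L / 2 = 15 * 8 / 2 = 60.0 kN
V(x) = R_A - w * x = 60.0 - 15 * 7
= -45.0 kN

-45.0 kN


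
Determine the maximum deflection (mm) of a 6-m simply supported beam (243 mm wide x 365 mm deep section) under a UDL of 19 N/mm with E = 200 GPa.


I = 243 * 365^3 / 12 = 984699281.25 mm^4
L = 6000.0 mm, w = 19 N/mm, E = 200000.0 MPa
delta = 5 * w * L^4 / (384 * E * I)
= 5 * 19 * 6000.0^4 / (384 * 200000.0 * 984699281.25)
= 1.628 mm

1.628 mm


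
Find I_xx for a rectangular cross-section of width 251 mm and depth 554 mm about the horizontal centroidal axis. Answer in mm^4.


I = b * h^3 / 12
= 251 * 554^3 / 12
= 251 * 170031464 / 12
= 3556491455.33 mm^4

3556491455.33 mm^4


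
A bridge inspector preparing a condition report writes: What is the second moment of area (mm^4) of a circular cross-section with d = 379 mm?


r = d / 2 = 379 / 2 = 189.5 mm
I = pi * r^4 / 4 = pi * 189.5^4 / 4
= 1012807103.26 mm^4

1012807103.26 mm^4


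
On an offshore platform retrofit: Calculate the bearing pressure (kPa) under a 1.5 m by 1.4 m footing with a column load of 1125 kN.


A = 1.5 * 1.4 = 2.1 m^2
q = P / A = 1125 / 2.1
= 535.7143 kPa

535.7143 kPa


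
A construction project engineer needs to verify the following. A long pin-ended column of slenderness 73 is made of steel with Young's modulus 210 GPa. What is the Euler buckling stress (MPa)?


sigma_cr = pi^2 * E / lambda^2
= 9.8696 * 210000.0 / 73^2
= 9.8696 * 210000.0 / 5329
= 388.9317 MPa

388.9317 MPa


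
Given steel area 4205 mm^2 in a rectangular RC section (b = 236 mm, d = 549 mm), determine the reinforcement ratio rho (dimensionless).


rho = As / (b * d)
= 4205 / (236 * 549)
= 4205 / 129564
= 0.032455 (dimensionless)

0.032455 (dimensionless)


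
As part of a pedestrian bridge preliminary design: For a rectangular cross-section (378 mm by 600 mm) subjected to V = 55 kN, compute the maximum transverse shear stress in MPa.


A = b * h = 378 * 600 = 226800 mm^2
V = 55 kN = 55000.0 N
tau_max = 1.5 * V / A = 1.5 * 55000.0 / 226800
= 0.3638 MPa

0.3638 MPa


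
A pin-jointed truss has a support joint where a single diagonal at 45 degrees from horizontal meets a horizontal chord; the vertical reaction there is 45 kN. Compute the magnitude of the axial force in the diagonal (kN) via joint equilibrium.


At the joint, only the diagonal has a vertical component, so vertical equilibrium gives:
F * sin(45) = 45
F = 45 / sin(45)
= 45 / 0.707107
= 63.64 kN

63.64 kN


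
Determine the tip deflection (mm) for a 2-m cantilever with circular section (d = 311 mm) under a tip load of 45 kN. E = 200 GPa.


I = pi * d^4 / 64 = pi * 311^4 / 64 = 459210124.66 mm^4
L = 2000.0 mm, P = 45000.0 N, E = 200000.0 MPa
delta = P * L^3 / (3 * E * I)
= 45000.0 * 2000.0^3 / (3 * 200000.0 * 459210124.66)
= 1.3066 mm

1.3066 mm


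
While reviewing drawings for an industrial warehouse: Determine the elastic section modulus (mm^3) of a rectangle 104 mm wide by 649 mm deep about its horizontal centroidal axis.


S = b * h^2 / 6
= 104 * 649^2 / 6
= 104 * 421201 / 6
= 7300817.33 mm^3

7300817.33 mm^3


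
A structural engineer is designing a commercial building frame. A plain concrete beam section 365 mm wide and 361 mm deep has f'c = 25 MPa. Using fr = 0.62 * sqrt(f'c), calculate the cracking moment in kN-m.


fr = 0.62 * sqrt(25) = 0.62 * 5.0 = 3.1 MPa
I = 365 * 361^3 / 12 = 1430978880.42 mm^4
y_t = 180.5 mm
M_cr = fr * I / y_t = 3.1 * 1430978880.42 / 180.5 N-mm
= 24.5764 kN-m

24.5764 kN-m


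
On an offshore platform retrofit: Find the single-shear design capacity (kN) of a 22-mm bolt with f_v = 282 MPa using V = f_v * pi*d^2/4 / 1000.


A = pi * d^2 / 4 = pi * 22^2 / 4 = 380.1327 mm^2
V = f_v * A / 1000 = 282 * 380.1327 / 1000
= 107.1974 kN

107.1974 kN


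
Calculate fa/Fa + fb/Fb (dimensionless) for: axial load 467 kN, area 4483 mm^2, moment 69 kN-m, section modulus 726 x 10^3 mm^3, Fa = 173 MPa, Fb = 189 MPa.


f_a = P / A = 467000.0 / 4483 = 104.1713 MPa
f_b = M / S = 69000000.0 / 726000.0 = 95.0413 MPa
Ratio = f_a / Fa + f_b / Fb
= 104.1713 / 173 + 95.0413 / 189
= 1.105 (dimensionless)

1.105 (dimensionless)


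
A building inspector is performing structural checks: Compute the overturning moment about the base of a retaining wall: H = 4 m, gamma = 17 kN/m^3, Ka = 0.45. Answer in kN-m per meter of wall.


Pa = 0.5 * Ka * gamma * H^2
= 0.5 * 0.45 * 17 * 4^2
= 61.2 kN/m
Arm = H / 3 = 4 / 3 = 1.3333 m
Mo = Pa * arm = Pa * H / 3 = 61.2 * 4 / 3 = 81.6 kN-m/m

81.6 kN-m/m


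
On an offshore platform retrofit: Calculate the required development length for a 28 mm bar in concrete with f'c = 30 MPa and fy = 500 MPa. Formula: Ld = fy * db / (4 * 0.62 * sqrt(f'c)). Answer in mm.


Ld = (fy * db) / (4 * 0.62 * sqrt(f'c))
= (500 * 28) / (4 * 0.62 * sqrt(30))
= 14000 / 13.5835
= 1030.66 mm

1030.66 mm


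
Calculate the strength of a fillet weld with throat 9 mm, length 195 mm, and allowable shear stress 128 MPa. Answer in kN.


Strength = throat * length * allowable stress
= 9 * 195 * 128 N
= 224640 N
= 224.64 kN

224.64 kN


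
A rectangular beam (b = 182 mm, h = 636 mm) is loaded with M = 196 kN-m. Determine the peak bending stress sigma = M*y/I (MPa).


I = b * h^3 / 12 = 182 * 636^3 / 12 = 3901768416.0 mm^4
y = h / 2 = 636 / 2 = 318.0 mm
M = 196 kN-m = 196000000.0 N-mm
sigma = M * y / I = 196000000.0 * 318.0 / 3901768416.0
= 15.97 MPa

15.97 MPa


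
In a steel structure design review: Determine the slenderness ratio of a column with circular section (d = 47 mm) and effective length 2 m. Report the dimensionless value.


Radius of gyration r = d / 4 = 47 / 4 = 11.75 mm
L_eff = 2000.0 mm
Slenderness ratio = L / r = 2000.0 / 11.75 = 170.21 (dimensionless)

170.21 (dimensionless)


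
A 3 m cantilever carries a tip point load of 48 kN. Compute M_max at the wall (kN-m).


For a cantilever with a point load at the free end:
M_max = P * L = 48 * 3 = 144 kN-m

144 kN-m


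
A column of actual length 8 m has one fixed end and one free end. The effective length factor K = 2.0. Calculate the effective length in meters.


L_eff = K * L
= 2.0 * 8
= 16.0 m

16.0 m


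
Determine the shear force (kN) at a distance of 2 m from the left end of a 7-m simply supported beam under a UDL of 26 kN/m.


R_A = w * L / 2 = 26 * 7 / 2 = 91.0 kN
V(x) = R_A - w * x = 91.0 - 26 * 2
= 39.0 kN

39.0 kN


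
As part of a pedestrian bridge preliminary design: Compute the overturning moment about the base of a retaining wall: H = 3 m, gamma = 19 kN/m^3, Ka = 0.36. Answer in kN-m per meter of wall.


Pa = 0.5 * Ka * gamma * H^2
= 0.5 * 0.36 * 19 * 3^2
= 30.78 kN/m
Arm = H / 3 = 3 / 3 = 1.0 m
Mo = Pa * arm = Pa * H / 3 = 30.78 * 3 / 3 = 30.78 kN-m/m

30.78 kN-m/m


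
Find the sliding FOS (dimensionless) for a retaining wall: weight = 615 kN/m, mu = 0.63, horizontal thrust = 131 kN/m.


Resisting force = mu * W = 0.63 * 615 = 387.45 kN/m
FOS = Resisting / Driving = 387.45 / 131
= 2.9576 (dimensionless)

2.9576 (dimensionless)


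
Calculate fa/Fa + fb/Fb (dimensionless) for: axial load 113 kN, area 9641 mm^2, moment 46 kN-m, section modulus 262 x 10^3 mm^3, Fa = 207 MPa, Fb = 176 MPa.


f_a = P / A = 113000.0 / 9641 = 11.7208 MPa
f_b = M / S = 46000000.0 / 262000.0 = 175.5725 MPa
Ratio = f_a / Fa + f_b / Fb
= 11.7208 / 207 + 175.5725 / 176
= 1.0542 (dimensionless)

1.0542 (dimensionless)


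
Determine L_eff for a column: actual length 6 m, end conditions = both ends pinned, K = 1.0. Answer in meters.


L_eff = K * L
= 1.0 * 6
= 6.0 m

6.0 m


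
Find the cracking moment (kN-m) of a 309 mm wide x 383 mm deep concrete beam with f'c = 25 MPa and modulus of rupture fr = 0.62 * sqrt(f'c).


fr = 0.62 * sqrt(25) = 0.62 * 5.0 = 3.1 MPa
I = 309 * 383^3 / 12 = 1446683590.25 mm^4
y_t = 191.5 mm
M_cr = fr * I / y_t = 3.1 * 1446683590.25 / 191.5 N-mm
= 23.4189 kN-m

23.4189 kN-m


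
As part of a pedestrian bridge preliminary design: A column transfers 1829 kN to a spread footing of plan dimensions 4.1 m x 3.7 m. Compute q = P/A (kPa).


A = 4.1 * 3.7 = 15.17 m^2
q = P / A = 1829 / 15.17
= 120.5669 kPa

120.5669 kPa


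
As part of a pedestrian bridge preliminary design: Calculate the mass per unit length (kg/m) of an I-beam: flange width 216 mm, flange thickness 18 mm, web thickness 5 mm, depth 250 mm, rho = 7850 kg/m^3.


A_flanges = 2 * 216 * 18 = 7776 mm^2
A_web = (250 - 2 * 18) * 5 = 1070 mm^2
A_total = 7776 + 1070 = 8846 mm^2 = 0.008846 m^2
Weight = rho * A = 7850 * 0.008846 = 69.4411 kg/m

69.4411 kg/m


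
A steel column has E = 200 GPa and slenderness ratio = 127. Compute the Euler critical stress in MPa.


sigma_cr = pi^2 * E / lambda^2
= 9.8696 * 200000.0 / 127^2
= 9.8696 * 200000.0 / 16129
= 122.3833 MPa

122.3833 MPa


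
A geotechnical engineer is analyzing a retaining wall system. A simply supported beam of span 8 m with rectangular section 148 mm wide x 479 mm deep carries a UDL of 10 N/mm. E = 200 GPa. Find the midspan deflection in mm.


I = 148 * 479^3 / 12 = 1355460947.67 mm^4
L = 8000.0 mm, w = 10 N/mm, E = 200000.0 MPa
delta = 5 * w * L^4 / (384 * E * I)
= 5 * 10 * 8000.0^4 / (384 * 200000.0 * 1355460947.67)
= 1.9674 mm

1.9674 mm


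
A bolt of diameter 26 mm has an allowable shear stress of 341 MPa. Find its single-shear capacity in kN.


A = pi * d^2 / 4 = pi * 26^2 / 4 = 530.9292 mm^2
V = f_v * A / 1000 = 341 * 530.9292 / 1000
= 181.0468 kN

181.0468 kN


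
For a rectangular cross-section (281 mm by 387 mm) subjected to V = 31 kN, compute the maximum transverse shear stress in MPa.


A = b * h = 281 * 387 = 108747 mm^2
V = 31 kN = 31000.0 N
tau_max = 1.5 * V / A = 1.5 * 31000.0 / 108747
= 0.4276 MPa

0.4276 MPa


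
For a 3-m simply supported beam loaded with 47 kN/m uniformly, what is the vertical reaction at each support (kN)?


Total load = w * L = 47 * 3 = 141 kN
By symmetry, each reaction R = total / 2 = 141 / 2 = 70.5 kN

70.5 kN


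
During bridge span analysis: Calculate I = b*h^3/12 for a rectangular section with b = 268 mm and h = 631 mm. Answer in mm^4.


I = b * h^3 / 12
= 268 * 631^3 / 12
= 268 * 251239591 / 12
= 5611017532.33 mm^4

5611017532.33 mm^4


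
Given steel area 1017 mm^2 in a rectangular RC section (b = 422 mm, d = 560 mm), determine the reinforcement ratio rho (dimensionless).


rho = As / (b * d)
= 1017 / (422 * 560)
= 1017 / 236320
= 0.004303 (dimensionless)

0.004303 (dimensionless)


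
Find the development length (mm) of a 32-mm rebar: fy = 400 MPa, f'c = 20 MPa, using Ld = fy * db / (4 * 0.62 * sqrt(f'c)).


Ld = (fy * db) / (4 * 0.62 * sqrt(f'c))
= (400 * 32) / (4 * 0.62 * sqrt(20))
= 12800 / 11.0909
= 1154.1 mm

1154.1 mm


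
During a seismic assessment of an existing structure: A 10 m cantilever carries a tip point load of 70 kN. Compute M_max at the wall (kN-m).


For a cantilever with a point load at the free end:
M_max = P * L = 70 * 10 = 700 kN-m

700 kN-m


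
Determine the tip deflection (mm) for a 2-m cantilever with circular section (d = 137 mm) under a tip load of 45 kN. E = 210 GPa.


I = pi * d^4 / 64 = pi * 137^4 / 64 = 17292276.35 mm^4
L = 2000.0 mm, P = 45000.0 N, E = 210000.0 MPa
delta = P * L^3 / (3 * E * I)
= 45000.0 * 2000.0^3 / (3 * 210000.0 * 17292276.35)
= 33.0453 mm

33.0453 mm


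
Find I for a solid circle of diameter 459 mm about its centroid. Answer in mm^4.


r = d / 2 = 459 / 2 = 229.5 mm
I = pi * r^4 / 4 = pi * 229.5^4 / 4
= 2178816426.6 mm^4

2178816426.6 mm^4
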